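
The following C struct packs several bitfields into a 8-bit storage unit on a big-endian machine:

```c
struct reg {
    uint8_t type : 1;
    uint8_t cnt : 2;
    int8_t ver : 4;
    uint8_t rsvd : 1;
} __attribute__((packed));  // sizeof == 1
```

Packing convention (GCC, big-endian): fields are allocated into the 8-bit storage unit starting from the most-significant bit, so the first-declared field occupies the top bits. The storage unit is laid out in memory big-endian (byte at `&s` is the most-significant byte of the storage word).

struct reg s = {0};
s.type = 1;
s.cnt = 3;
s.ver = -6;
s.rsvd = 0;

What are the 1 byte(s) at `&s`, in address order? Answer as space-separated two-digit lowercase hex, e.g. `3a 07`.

[7+:1] type=1 & 0x1 = 0x1; word=0x80
[5+:2] cnt=3 & 0x3 = 0x3; word=0xe0
[1+:4] ver=-6 & 0xf = 0xa; word=0xf4
[0+:1] rsvd=0 & 0x1 = 0x0; word=0xf4
word = 0xf4 → big-endian bytes:
  [0]=0xf4

f4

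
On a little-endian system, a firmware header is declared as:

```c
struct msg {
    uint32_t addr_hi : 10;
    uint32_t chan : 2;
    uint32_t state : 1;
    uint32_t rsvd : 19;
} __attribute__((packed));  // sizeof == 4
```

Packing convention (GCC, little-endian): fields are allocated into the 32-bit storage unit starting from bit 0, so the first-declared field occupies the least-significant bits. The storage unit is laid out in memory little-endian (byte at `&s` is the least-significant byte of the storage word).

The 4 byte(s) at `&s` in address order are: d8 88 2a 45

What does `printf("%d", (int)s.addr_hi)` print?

216

[0]=0xd8 [1]=0x88 [2]=0x2a [3]=0x45 (little-endian) → word 0x452a88d8
addr_hi:10 @ bit 0 → (0x452a88d8>>0)&0x3ff = 0xd8  ←
chan:2 @ bit 10 → (0x452a88d8>>10)&0x3 = 0x2
state:1 @ bit 12 → (0x452a88d8>>12)&0x1 = 0x0
rsvd:19 @ bit 13 → (0x452a88d8>>13)&0x7ffff = 0x22954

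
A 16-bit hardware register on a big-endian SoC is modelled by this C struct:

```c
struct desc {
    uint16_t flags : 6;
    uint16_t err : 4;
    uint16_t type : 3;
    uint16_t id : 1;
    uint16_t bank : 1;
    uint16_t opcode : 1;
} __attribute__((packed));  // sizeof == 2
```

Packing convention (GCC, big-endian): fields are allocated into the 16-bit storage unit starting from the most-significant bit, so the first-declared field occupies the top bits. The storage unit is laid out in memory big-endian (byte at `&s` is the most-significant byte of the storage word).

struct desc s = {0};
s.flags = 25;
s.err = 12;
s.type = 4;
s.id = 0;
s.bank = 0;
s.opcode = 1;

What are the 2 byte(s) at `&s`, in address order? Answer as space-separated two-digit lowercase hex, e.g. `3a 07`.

flags (6b) val=25 bits=0x19 at bit 10: 0x6400
err (4b) val=12 bits=0xc at bit 6: 0x6700
type (3b) val=4 bits=0x4 at bit 3: 0x6720
id (1b) val=0 bits=0x0 at bit 2: 0x6720
bank (1b) val=0 bits=0x0 at bit 1: 0x6720
opcode (1b) val=1 bits=0x1 at bit 0: 0x6721
word = 0x6721 → big-endian bytes:
  [0]=0x67  [1]=0x21

67 21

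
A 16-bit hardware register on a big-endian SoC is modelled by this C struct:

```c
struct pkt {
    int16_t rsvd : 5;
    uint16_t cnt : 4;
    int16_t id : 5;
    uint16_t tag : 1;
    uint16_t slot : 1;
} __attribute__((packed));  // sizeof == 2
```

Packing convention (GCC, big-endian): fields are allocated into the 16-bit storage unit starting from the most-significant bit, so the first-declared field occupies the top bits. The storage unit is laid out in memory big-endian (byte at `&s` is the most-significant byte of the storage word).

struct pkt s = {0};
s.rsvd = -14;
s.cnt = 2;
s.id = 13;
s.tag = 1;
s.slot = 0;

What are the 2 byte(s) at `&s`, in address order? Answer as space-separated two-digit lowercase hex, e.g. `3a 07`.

rsvd:5 = -14 → 0x12 << 11 → word 0x9000
cnt:4 = 2 → 0x2 << 7 → word 0x9100
id:5 = 13 → 0xd << 2 → word 0x9134
tag:1 = 1 → 0x1 << 1 → word 0x9136
slot:1 = 0 → 0x0 << 0 → word 0x9136
word = 0x9136 → big-endian bytes:
  [0]=0x91  [1]=0x36

91 36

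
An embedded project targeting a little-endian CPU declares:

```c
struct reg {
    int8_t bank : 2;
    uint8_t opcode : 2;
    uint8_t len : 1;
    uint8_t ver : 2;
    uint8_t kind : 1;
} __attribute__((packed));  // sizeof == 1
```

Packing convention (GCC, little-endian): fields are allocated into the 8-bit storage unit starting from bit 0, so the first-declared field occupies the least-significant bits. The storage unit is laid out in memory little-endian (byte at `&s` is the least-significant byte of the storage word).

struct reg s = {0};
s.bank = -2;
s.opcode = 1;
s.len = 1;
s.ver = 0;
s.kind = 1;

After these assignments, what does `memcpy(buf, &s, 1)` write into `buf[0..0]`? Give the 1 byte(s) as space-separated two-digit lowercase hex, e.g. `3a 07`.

96

bank:2 = -2 → 0x2 << 0 → word 0x02
opcode:2 = 1 → 0x1 << 2 → word 0x06
len:1 = 1 → 0x1 << 4 → word 0x16
ver:2 = 0 → 0x0 << 5 → word 0x16
kind:1 = 1 → 0x1 << 7 → word 0x96
word = 0x96 → little-endian bytes:
  [0]=0x96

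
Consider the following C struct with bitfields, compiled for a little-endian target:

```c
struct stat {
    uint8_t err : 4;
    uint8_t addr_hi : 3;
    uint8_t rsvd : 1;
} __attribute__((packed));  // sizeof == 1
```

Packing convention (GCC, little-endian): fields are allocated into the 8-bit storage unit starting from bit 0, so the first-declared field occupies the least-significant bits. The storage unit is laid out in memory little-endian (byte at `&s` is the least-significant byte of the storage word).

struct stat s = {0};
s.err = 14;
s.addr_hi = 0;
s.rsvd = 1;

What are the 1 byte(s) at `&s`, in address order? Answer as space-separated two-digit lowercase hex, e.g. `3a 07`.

8e

[0+:4] err=14 & 0xf = 0xe; word=0x0e
[4+:3] addr_hi=0 & 0x7 = 0x0; word=0x0e
[7+:1] rsvd=1 & 0x1 = 0x1; word=0x8e
word = 0x8e → little-endian bytes:
  [0]=0x8e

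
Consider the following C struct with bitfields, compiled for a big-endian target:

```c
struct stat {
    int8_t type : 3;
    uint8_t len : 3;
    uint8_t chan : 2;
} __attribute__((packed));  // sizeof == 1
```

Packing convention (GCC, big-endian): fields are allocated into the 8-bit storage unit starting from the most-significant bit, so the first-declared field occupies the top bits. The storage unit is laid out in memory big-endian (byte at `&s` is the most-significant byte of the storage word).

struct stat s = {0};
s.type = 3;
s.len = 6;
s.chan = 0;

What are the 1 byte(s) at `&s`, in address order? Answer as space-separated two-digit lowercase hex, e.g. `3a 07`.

78

[5+:3] type=3 & 0x7 = 0x3; word=0x60
[2+:3] len=6 & 0x7 = 0x6; word=0x78
[0+:2] chan=0 & 0x3 = 0x0; word=0x78
word = 0x78 → big-endian bytes:
  [0]=0x78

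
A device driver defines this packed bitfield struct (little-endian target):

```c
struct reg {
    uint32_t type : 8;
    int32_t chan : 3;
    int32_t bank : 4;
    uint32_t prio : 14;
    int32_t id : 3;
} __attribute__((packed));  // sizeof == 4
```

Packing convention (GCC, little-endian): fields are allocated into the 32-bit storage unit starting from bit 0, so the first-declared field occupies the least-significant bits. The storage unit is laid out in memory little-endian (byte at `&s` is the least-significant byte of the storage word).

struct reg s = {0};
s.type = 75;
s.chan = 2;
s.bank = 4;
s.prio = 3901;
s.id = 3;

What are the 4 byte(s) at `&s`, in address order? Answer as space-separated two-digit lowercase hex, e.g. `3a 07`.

4b a2 9e 67

type:8 = 75 → 0x4b << 0 → word 0x0000004b
chan:3 = 2 → 0x2 << 8 → word 0x0000024b
bank:4 = 4 → 0x4 << 11 → word 0x0000224b
prio:14 = 3901 → 0xf3d << 15 → word 0x079ea24b
id:3 = 3 → 0x3 << 29 → word 0x679ea24b
word = 0x679ea24b → little-endian bytes:
  [0]=0x4b  [1]=0xa2  [2]=0x9e  [3]=0x67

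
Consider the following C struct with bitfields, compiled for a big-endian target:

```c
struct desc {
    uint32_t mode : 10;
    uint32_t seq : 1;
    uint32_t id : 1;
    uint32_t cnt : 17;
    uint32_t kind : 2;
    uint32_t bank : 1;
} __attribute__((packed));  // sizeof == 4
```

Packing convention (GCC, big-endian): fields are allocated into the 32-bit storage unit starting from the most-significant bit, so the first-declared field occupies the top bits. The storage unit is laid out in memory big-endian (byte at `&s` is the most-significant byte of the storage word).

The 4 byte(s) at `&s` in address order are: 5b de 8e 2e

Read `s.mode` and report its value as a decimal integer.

[0]=0x5b [1]=0xde [2]=0x8e [3]=0x2e (big-endian) → word 0x5bde8e2e
mode [22+:10] = (word>>22) & 0x3ff = 367  ←
seq [21+:1] = (word>>21) & 0x1 = 0
id [20+:1] = (word>>20) & 0x1 = 1
cnt [3+:17] = (word>>3) & 0x1ffff = 119237
kind [1+:2] = (word>>1) & 0x3 = 3
bank [0+:1] = (word>>0) & 0x1 = 0

367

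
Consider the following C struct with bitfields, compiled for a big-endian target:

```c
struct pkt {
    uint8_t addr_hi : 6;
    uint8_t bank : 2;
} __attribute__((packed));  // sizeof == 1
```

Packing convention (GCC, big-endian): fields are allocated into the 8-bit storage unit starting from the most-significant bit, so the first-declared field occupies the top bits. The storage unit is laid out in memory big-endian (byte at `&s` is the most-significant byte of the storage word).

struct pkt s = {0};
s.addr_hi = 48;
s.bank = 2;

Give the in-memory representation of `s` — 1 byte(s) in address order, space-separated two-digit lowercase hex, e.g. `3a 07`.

c2

[2+:6] addr_hi=48 & 0x3f = 0x30; word=0xc0
[0+:2] bank=2 & 0x3 = 0x2; word=0xc2
word = 0xc2 → big-endian bytes:
  [0]=0xc2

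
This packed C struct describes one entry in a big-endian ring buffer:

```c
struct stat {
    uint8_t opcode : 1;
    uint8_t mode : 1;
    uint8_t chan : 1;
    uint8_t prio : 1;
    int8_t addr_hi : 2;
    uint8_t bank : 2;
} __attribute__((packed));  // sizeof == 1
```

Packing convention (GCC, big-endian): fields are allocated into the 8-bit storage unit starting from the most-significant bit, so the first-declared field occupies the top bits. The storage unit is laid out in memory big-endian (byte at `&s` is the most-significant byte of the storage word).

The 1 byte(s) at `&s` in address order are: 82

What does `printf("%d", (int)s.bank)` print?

2

[0]=0x82 (big-endian) → word 0x82
opcode:1 @ bit 7 → (0x82>>7)&0x1 = 0x1
mode:1 @ bit 6 → (0x82>>6)&0x1 = 0x0
chan:1 @ bit 5 → (0x82>>5)&0x1 = 0x0
prio:1 @ bit 4 → (0x82>>4)&0x1 = 0x0
addr_hi:2 @ bit 2 → (0x82>>2)&0x3 = 0x0
bank:2 @ bit 0 → (0x82>>0)&0x3 = 0x2  ←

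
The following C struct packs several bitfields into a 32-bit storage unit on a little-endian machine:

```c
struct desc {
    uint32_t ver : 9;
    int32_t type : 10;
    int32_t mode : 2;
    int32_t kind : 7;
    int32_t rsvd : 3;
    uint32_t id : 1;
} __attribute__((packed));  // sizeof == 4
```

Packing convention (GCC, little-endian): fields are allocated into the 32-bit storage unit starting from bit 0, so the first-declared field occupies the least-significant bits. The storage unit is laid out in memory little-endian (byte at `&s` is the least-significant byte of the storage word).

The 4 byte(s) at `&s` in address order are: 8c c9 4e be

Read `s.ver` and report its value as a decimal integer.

[0]=0x8c [1]=0xc9 [2]=0x4e [3]=0xbe (little-endian) → word 0xbe4ec98c
ver [0+:9] = (word>>0) & 0x1ff = 396  ←
type [9+:10] = (word>>9) & 0x3ff = 868
mode [19+:2] = (word>>19) & 0x3 = 1
kind [21+:7] = (word>>21) & 0x7f = 114
rsvd [28+:3] = (word>>28) & 0x7 = 3
id [31+:1] = (word>>31) & 0x1 = 1

396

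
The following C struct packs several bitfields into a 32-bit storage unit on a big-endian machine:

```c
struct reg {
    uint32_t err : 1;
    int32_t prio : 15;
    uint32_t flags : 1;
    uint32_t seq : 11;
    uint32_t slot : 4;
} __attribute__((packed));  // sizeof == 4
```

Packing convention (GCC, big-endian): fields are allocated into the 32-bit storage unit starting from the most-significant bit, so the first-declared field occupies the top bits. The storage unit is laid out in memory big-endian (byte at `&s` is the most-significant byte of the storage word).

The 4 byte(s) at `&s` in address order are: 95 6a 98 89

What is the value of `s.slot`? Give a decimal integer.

[0]=0x95 [1]=0x6a [2]=0x98 [3]=0x89 (big-endian) → word 0x956a9889
err [31+:1] = (word>>31) & 0x1 = 1
prio [16+:15] = (word>>16) & 0x7fff = 5482
flags [15+:1] = (word>>15) & 0x1 = 1
seq [4+:11] = (word>>4) & 0x7ff = 392
slot [0+:4] = (word>>0) & 0xf = 9  ←

9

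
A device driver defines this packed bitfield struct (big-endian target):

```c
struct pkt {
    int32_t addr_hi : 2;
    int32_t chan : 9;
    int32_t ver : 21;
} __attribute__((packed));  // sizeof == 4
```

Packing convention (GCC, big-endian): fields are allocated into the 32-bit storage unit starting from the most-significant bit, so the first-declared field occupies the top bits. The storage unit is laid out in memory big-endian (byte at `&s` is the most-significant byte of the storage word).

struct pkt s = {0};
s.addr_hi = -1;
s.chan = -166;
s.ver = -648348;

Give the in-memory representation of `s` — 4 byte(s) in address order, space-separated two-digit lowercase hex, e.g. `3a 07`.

addr_hi (2b) val=-1 bits=0x3 at bit 30: 0xc0000000
chan (9b) val=-166 bits=0x15a at bit 21: 0xeb400000
ver (21b) val=-648348 bits=0x161b64 at bit 0: 0xeb561b64
word = 0xeb561b64 → big-endian bytes:
  [0]=0xeb  [1]=0x56  [2]=0x1b  [3]=0x64

eb 56 1b 64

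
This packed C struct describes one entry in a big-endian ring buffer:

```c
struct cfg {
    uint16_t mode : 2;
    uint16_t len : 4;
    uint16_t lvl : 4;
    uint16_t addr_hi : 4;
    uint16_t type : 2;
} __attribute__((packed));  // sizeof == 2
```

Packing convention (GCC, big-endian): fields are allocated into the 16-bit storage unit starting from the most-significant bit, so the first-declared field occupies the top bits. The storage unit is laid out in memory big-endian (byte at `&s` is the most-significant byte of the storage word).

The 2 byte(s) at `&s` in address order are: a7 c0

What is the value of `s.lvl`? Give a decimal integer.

[0]=0xa7 [1]=0xc0 (big-endian) → word 0xa7c0
mode:2 @ bit 14 → (0xa7c0>>14)&0x3 = 0x2
len:4 @ bit 10 → (0xa7c0>>10)&0xf = 0x9
lvl:4 @ bit 6 → (0xa7c0>>6)&0xf = 0xf  ←
addr_hi:4 @ bit 2 → (0xa7c0>>2)&0xf = 0x0
type:2 @ bit 0 → (0xa7c0>>0)&0x3 = 0x0

15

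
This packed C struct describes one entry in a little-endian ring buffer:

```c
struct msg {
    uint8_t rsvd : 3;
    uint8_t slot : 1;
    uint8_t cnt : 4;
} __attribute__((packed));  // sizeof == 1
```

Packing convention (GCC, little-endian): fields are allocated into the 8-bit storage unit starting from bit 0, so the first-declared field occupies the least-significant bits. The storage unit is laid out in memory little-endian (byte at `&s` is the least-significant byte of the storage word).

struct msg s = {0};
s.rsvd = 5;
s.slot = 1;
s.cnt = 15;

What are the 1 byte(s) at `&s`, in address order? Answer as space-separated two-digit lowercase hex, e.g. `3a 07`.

rsvd:3 = 5 → 0x5 << 0 → word 0x05
slot:1 = 1 → 0x1 << 3 → word 0x0d
cnt:4 = 15 → 0xf << 4 → word 0xfd
word = 0xfd → little-endian bytes:
  [0]=0xfd

fd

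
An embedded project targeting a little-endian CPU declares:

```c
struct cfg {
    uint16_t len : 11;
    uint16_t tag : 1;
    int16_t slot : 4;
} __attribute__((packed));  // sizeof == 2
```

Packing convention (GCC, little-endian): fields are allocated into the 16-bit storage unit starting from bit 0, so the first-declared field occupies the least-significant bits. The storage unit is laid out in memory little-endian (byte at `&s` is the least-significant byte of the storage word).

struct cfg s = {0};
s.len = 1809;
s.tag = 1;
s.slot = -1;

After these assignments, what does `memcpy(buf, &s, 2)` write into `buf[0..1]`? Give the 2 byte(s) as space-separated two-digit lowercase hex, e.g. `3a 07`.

11 ff

len:11 = 1809 → 0x711 << 0 → word 0x0711
tag:1 = 1 → 0x1 << 11 → word 0x0f11
slot:4 = -1 → 0xf << 12 → word 0xff11
word = 0xff11 → little-endian bytes:
  [0]=0x11  [1]=0xff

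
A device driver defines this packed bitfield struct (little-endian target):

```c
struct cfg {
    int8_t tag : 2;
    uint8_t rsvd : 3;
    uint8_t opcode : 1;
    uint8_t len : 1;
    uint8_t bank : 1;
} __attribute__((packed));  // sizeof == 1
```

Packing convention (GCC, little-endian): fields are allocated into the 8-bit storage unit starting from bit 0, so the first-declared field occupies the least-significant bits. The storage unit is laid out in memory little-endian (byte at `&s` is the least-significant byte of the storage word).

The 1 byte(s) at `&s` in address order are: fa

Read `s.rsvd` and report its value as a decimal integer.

[0]=0xfa (little-endian) → word 0xfa
tag [0+:2] = (word>>0) & 0x3 = 2
rsvd [2+:3] = (word>>2) & 0x7 = 6  ←
opcode [5+:1] = (word>>5) & 0x1 = 1
len [6+:1] = (word>>6) & 0x1 = 1
bank [7+:1] = (word>>7) & 0x1 = 1

6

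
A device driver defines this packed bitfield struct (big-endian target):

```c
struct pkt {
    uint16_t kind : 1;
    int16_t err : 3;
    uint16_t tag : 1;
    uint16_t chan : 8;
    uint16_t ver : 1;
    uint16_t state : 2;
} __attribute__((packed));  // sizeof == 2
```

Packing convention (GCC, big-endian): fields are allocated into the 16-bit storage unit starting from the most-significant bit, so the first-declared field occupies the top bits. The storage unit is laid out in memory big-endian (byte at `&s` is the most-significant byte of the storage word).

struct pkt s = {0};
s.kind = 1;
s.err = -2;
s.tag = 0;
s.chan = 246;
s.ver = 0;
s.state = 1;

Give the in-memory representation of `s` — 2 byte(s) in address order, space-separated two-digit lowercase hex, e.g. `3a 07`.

kind (1b) val=1 bits=0x1 at bit 15: 0x8000
err (3b) val=-2 bits=0x6 at bit 12: 0xe000
tag (1b) val=0 bits=0x0 at bit 11: 0xe000
chan (8b) val=246 bits=0xf6 at bit 3: 0xe7b0
ver (1b) val=0 bits=0x0 at bit 2: 0xe7b0
state (2b) val=1 bits=0x1 at bit 0: 0xe7b1
word = 0xe7b1 → big-endian bytes:
  [0]=0xe7  [1]=0xb1

e7 b1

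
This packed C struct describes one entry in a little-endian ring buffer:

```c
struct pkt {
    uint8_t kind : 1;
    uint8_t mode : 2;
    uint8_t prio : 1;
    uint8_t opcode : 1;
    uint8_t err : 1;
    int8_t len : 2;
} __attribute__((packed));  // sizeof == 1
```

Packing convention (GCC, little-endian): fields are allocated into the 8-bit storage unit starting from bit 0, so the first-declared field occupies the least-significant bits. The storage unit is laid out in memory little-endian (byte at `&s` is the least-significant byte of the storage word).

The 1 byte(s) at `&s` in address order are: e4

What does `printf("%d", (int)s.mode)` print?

2

[0]=0xe4 (little-endian) → word 0xe4
kind:1 @ bit 0 → (0xe4>>0)&0x1 = 0x0
mode:2 @ bit 1 → (0xe4>>1)&0x3 = 0x2  ←
prio:1 @ bit 3 → (0xe4>>3)&0x1 = 0x0
opcode:1 @ bit 4 → (0xe4>>4)&0x1 = 0x0
err:1 @ bit 5 → (0xe4>>5)&0x1 = 0x1
len:2 @ bit 6 → (0xe4>>6)&0x3 = 0x3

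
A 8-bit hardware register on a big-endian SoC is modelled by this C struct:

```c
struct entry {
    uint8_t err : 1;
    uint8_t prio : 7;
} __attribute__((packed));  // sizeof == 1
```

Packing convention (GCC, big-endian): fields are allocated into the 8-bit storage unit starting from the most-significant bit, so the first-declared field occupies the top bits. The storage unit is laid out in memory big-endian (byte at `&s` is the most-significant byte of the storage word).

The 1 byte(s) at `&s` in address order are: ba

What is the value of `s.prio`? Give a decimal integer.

58

[0]=0xba (big-endian) → word 0xba
err [7+:1] = (word>>7) & 0x1 = 1
prio [0+:7] = (word>>0) & 0x7f = 58  ←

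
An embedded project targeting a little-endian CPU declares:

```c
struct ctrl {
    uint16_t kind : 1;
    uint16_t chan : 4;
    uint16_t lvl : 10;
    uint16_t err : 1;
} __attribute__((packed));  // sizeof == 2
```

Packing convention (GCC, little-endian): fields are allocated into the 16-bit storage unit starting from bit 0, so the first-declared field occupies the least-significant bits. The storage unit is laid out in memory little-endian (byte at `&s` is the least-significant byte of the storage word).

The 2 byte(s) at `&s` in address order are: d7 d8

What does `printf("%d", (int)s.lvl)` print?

710

[0]=0xd7 [1]=0xd8 (little-endian) → word 0xd8d7
kind [0+:1] = (word>>0) & 0x1 = 1
chan [1+:4] = (word>>1) & 0xf = 11
lvl [5+:10] = (word>>5) & 0x3ff = 710  ←
err [15+:1] = (word>>15) & 0x1 = 1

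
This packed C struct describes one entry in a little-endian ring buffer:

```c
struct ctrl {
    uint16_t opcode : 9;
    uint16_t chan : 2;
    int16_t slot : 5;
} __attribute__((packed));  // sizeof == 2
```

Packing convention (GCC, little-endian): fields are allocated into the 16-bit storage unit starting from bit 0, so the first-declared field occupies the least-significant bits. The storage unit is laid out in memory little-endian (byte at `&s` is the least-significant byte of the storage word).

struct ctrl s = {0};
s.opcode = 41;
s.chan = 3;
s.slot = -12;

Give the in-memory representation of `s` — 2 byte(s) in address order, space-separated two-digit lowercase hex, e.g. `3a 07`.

opcode (9b) val=41 bits=0x29 at bit 0: 0x0029
chan (2b) val=3 bits=0x3 at bit 9: 0x0629
slot (5b) val=-12 bits=0x14 at bit 11: 0xa629
word = 0xa629 → little-endian bytes:
  [0]=0x29  [1]=0xa6

29 a6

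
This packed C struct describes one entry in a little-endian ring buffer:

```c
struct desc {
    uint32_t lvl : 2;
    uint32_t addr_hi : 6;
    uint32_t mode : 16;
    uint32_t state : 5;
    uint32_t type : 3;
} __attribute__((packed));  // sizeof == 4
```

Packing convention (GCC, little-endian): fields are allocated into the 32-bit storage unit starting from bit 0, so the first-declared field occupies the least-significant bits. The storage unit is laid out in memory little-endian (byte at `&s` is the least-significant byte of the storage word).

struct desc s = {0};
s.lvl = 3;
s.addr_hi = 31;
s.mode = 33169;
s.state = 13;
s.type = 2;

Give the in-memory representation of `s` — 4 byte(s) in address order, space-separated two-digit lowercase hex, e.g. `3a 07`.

lvl:2 = 3 → 0x3 << 0 → word 0x00000003
addr_hi:6 = 31 → 0x1f << 2 → word 0x0000007f
mode:16 = 33169 → 0x8191 << 8 → word 0x0081917f
state:5 = 13 → 0xd << 24 → word 0x0d81917f
type:3 = 2 → 0x2 << 29 → word 0x4d81917f
word = 0x4d81917f → little-endian bytes:
  [0]=0x7f  [1]=0x91  [2]=0x81  [3]=0x4d

7f 91 81 4d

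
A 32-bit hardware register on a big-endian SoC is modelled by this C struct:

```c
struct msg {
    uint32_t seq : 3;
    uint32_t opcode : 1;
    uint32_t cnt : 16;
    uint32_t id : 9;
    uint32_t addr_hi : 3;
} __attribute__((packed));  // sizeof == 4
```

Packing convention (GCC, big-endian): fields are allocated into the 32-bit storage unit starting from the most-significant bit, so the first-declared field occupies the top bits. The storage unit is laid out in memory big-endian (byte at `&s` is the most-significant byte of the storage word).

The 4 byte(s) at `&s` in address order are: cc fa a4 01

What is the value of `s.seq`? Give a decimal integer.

6

[0]=0xcc [1]=0xfa [2]=0xa4 [3]=0x01 (big-endian) → word 0xccfaa401
seq [29+:3] = (word>>29) & 0x7 = 6  ←
opcode [28+:1] = (word>>28) & 0x1 = 0
cnt [12+:16] = (word>>12) & 0xffff = 53162
id [3+:9] = (word>>3) & 0x1ff = 128
addr_hi [0+:3] = (word>>0) & 0x7 = 1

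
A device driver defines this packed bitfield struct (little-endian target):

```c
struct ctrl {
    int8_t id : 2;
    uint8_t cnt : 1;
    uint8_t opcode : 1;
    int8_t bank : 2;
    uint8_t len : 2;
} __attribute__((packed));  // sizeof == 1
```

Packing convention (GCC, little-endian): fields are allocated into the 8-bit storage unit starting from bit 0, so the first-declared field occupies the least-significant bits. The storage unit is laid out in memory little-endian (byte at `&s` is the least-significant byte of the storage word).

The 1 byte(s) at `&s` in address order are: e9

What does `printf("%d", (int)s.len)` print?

[0]=0xe9 (little-endian) → word 0xe9
id [0+:2] = (word>>0) & 0x3 = 1
cnt [2+:1] = (word>>2) & 0x1 = 0
opcode [3+:1] = (word>>3) & 0x1 = 1
bank [4+:2] = (word>>4) & 0x3 = 2
len [6+:2] = (word>>6) & 0x3 = 3  ←

3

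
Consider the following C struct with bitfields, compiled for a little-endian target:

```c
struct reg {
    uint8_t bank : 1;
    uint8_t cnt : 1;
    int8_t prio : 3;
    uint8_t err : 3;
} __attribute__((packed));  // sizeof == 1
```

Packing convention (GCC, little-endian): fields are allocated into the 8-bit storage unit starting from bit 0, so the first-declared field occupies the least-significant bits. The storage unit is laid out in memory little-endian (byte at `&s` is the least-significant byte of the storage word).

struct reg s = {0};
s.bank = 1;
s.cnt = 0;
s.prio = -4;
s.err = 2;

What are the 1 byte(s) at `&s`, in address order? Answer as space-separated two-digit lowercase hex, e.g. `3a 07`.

51

bank:1 = 1 → 0x1 << 0 → word 0x01
cnt:1 = 0 → 0x0 << 1 → word 0x01
prio:3 = -4 → 0x4 << 2 → word 0x11
err:3 = 2 → 0x2 << 5 → word 0x51
word = 0x51 → little-endian bytes:
  [0]=0x51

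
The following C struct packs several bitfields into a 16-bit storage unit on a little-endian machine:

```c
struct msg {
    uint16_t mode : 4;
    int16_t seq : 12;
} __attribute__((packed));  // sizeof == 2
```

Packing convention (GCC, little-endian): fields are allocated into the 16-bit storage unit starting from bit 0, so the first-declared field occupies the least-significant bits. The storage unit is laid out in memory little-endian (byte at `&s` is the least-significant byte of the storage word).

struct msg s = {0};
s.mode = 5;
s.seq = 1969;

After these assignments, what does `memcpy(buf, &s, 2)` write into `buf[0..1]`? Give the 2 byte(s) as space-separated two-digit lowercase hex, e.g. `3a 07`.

15 7b

mode (4b) val=5 bits=0x5 at bit 0: 0x0005
seq (12b) val=1969 bits=0x7b1 at bit 4: 0x7b15
word = 0x7b15 → little-endian bytes:
  [0]=0x15  [1]=0x7b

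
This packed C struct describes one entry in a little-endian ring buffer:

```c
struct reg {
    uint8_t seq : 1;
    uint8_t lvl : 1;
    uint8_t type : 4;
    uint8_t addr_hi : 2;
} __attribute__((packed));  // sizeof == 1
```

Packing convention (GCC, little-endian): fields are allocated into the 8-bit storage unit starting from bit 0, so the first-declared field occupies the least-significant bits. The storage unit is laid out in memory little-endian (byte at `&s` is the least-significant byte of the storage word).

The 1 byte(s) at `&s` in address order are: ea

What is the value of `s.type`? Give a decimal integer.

[0]=0xea (little-endian) → word 0xea
seq [0+:1] = (word>>0) & 0x1 = 0
lvl [1+:1] = (word>>1) & 0x1 = 1
type [2+:4] = (word>>2) & 0xf = 10  ←
addr_hi [6+:2] = (word>>6) & 0x3 = 3

10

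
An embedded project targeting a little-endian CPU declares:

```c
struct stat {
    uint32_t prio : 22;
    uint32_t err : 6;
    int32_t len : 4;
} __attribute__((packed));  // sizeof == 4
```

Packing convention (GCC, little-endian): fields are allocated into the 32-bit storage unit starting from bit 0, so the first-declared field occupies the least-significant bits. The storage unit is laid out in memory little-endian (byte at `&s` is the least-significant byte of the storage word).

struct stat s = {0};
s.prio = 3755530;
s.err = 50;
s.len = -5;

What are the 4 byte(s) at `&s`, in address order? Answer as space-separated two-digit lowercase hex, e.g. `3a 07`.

0a 4e b9 bc

[0+:22] prio=3755530 & 0x3fffff = 0x394e0a; word=0x00394e0a
[22+:6] err=50 & 0x3f = 0x32; word=0x0cb94e0a
[28+:4] len=-5 & 0xf = 0xb; word=0xbcb94e0a
word = 0xbcb94e0a → little-endian bytes:
  [0]=0x0a  [1]=0x4e  [2]=0xb9  [3]=0xbc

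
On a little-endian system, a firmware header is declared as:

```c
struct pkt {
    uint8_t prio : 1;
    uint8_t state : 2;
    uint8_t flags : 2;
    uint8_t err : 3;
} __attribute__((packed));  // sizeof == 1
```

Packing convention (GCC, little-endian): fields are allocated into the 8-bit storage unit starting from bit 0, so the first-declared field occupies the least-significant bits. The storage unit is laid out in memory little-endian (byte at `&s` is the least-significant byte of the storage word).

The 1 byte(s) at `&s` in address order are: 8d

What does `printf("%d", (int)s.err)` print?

4

[0]=0x8d (little-endian) → word 0x8d
prio [0+:1] = (word>>0) & 0x1 = 1
state [1+:2] = (word>>1) & 0x3 = 2
flags [3+:2] = (word>>3) & 0x3 = 1
err [5+:3] = (word>>5) & 0x7 = 4  ←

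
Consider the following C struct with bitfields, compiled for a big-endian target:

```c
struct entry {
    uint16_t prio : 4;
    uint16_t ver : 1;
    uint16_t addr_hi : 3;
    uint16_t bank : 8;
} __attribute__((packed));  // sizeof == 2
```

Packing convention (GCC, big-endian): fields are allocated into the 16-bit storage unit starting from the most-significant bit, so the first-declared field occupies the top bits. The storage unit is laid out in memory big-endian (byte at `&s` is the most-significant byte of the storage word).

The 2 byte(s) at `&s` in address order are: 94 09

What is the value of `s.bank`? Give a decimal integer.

9

[0]=0x94 [1]=0x09 (big-endian) → word 0x9409
prio [12+:4] = (word>>12) & 0xf = 9
ver [11+:1] = (word>>11) & 0x1 = 0
addr_hi [8+:3] = (word>>8) & 0x7 = 4
bank [0+:8] = (word>>0) & 0xff = 9  ←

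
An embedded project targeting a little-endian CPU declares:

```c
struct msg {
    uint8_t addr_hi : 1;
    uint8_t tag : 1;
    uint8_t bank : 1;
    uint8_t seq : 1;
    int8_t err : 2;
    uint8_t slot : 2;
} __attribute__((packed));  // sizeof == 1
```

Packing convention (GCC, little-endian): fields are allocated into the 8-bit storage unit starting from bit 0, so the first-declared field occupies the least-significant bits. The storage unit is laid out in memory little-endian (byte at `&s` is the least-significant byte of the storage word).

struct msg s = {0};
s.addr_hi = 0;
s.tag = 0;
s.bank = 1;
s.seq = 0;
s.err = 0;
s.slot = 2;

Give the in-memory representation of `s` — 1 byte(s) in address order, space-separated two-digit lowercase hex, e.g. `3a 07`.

[0+:1] addr_hi=0 & 0x1 = 0x0; word=0x00
[1+:1] tag=0 & 0x1 = 0x0; word=0x00
[2+:1] bank=1 & 0x1 = 0x1; word=0x04
[3+:1] seq=0 & 0x1 = 0x0; word=0x04
[4+:2] err=0 & 0x3 = 0x0; word=0x04
[6+:2] slot=2 & 0x3 = 0x2; word=0x84
word = 0x84 → little-endian bytes:
  [0]=0x84

84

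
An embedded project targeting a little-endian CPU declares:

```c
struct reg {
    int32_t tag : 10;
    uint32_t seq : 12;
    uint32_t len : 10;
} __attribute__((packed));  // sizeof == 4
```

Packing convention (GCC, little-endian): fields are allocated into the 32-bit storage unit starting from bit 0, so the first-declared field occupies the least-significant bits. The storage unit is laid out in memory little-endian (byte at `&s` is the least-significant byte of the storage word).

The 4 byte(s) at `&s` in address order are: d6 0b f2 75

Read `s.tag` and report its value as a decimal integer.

-42

[0]=0xd6 [1]=0x0b [2]=0xf2 [3]=0x75 (little-endian) → word 0x75f20bd6
tag:10 @ bit 0 → (0x75f20bd6>>0)&0x3ff = 0x3d6  ←
seq:12 @ bit 10 → (0x75f20bd6>>10)&0xfff = 0xc82
len:10 @ bit 22 → (0x75f20bd6>>22)&0x3ff = 0x1d7
tag signed 10b, MSB=1: 982 - 1024 = -42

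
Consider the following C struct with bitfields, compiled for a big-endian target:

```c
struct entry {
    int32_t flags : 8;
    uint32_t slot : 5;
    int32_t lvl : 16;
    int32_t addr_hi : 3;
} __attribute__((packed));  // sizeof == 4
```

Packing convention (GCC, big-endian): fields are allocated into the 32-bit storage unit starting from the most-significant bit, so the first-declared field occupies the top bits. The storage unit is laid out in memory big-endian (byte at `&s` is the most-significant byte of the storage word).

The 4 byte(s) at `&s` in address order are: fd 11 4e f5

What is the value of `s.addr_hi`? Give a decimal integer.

[0]=0xfd [1]=0x11 [2]=0x4e [3]=0xf5 (big-endian) → word 0xfd114ef5
flags:8 @ bit 24 → (0xfd114ef5>>24)&0xff = 0xfd
slot:5 @ bit 19 → (0xfd114ef5>>19)&0x1f = 0x2
lvl:16 @ bit 3 → (0xfd114ef5>>3)&0xffff = 0x29de
addr_hi:3 @ bit 0 → (0xfd114ef5>>0)&0x7 = 0x5  ←
addr_hi signed 3b, MSB=1: 5 - 8 = -3

-3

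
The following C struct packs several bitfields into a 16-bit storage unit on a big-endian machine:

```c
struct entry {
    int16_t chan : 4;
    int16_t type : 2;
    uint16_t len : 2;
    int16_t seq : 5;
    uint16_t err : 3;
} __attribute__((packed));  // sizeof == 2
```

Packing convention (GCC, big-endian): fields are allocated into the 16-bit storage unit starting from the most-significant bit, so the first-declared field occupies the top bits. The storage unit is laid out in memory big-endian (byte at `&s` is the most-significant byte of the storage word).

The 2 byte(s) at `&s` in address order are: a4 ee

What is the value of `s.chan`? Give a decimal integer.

-6

[0]=0xa4 [1]=0xee (big-endian) → word 0xa4ee
chan:4 @ bit 12 → (0xa4ee>>12)&0xf = 0xa  ←
type:2 @ bit 10 → (0xa4ee>>10)&0x3 = 0x1
len:2 @ bit 8 → (0xa4ee>>8)&0x3 = 0x0
seq:5 @ bit 3 → (0xa4ee>>3)&0x1f = 0x1d
err:3 @ bit 0 → (0xa4ee>>0)&0x7 = 0x6
chan signed 4b, MSB=1: 10 - 16 = -6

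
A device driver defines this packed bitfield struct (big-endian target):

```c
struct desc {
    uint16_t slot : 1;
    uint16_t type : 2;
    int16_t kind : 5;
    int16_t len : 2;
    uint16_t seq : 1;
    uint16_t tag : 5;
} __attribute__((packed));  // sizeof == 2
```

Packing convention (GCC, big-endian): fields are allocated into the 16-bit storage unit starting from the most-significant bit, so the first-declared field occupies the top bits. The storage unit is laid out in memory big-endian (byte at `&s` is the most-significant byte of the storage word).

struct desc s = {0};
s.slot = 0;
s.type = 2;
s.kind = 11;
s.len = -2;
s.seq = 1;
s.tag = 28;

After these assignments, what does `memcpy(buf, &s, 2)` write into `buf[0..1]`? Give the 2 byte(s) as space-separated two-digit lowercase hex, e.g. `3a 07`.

[15+:1] slot=0 & 0x1 = 0x0; word=0x0000
[13+:2] type=2 & 0x3 = 0x2; word=0x4000
[8+:5] kind=11 & 0x1f = 0xb; word=0x4b00
[6+:2] len=-2 & 0x3 = 0x2; word=0x4b80
[5+:1] seq=1 & 0x1 = 0x1; word=0x4ba0
[0+:5] tag=28 & 0x1f = 0x1c; word=0x4bbc
word = 0x4bbc → big-endian bytes:
  [0]=0x4b  [1]=0xbc

4b bc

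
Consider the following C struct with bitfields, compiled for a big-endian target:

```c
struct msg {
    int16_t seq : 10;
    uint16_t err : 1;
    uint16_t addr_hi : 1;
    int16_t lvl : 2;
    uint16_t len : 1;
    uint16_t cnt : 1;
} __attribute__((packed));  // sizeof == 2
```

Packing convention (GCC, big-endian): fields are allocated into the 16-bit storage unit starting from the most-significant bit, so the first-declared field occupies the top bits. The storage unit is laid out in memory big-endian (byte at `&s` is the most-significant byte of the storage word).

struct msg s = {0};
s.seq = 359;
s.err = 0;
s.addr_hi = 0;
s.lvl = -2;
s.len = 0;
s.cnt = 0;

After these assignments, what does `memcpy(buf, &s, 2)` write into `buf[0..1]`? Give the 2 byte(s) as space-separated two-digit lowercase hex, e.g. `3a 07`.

59 c8

seq:10 = 359 → 0x167 << 6 → word 0x59c0
err:1 = 0 → 0x0 << 5 → word 0x59c0
addr_hi:1 = 0 → 0x0 << 4 → word 0x59c0
lvl:2 = -2 → 0x2 << 2 → word 0x59c8
len:1 = 0 → 0x0 << 1 → word 0x59c8
cnt:1 = 0 → 0x0 << 0 → word 0x59c8
word = 0x59c8 → big-endian bytes:
  [0]=0x59  [1]=0xc8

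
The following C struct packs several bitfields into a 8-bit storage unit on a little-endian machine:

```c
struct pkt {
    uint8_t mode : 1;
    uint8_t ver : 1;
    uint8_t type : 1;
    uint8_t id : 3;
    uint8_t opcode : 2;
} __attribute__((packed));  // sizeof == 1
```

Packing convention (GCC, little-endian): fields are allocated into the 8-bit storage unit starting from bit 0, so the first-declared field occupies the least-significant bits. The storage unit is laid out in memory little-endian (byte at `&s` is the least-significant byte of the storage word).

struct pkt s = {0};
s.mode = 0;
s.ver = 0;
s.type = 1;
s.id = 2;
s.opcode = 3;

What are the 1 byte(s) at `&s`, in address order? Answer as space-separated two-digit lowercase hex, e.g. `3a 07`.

[0+:1] mode=0 & 0x1 = 0x0; word=0x00
[1+:1] ver=0 & 0x1 = 0x0; word=0x00
[2+:1] type=1 & 0x1 = 0x1; word=0x04
[3+:3] id=2 & 0x7 = 0x2; word=0x14
[6+:2] opcode=3 & 0x3 = 0x3; word=0xd4
word = 0xd4 → little-endian bytes:
  [0]=0xd4

d4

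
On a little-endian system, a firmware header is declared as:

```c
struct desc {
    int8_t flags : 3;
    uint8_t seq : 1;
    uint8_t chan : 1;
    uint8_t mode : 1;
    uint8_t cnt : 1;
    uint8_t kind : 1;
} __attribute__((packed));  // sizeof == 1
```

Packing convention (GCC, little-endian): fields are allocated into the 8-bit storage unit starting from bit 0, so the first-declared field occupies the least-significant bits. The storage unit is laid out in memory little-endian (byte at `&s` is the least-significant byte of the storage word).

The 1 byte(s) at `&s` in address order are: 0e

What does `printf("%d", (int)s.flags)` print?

-2

[0]=0x0e (little-endian) → word 0x0e
flags:3 @ bit 0 → (0x0e>>0)&0x7 = 0x6  ←
seq:1 @ bit 3 → (0x0e>>3)&0x1 = 0x1
chan:1 @ bit 4 → (0x0e>>4)&0x1 = 0x0
mode:1 @ bit 5 → (0x0e>>5)&0x1 = 0x0
cnt:1 @ bit 6 → (0x0e>>6)&0x1 = 0x0
kind:1 @ bit 7 → (0x0e>>7)&0x1 = 0x0
flags signed 3b, MSB=1: 6 - 8 = -2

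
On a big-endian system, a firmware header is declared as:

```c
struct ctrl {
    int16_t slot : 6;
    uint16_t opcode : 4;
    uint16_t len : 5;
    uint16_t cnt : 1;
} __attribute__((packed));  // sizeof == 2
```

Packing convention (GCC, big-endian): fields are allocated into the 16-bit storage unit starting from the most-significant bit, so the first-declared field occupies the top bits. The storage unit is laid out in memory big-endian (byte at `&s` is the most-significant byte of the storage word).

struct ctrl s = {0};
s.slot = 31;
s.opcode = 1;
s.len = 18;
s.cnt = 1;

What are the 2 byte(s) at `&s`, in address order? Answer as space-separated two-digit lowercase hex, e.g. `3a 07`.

slot:6 = 31 → 0x1f << 10 → word 0x7c00
opcode:4 = 1 → 0x1 << 6 → word 0x7c40
len:5 = 18 → 0x12 << 1 → word 0x7c64
cnt:1 = 1 → 0x1 << 0 → word 0x7c65
word = 0x7c65 → big-endian bytes:
  [0]=0x7c  [1]=0x65

7c 65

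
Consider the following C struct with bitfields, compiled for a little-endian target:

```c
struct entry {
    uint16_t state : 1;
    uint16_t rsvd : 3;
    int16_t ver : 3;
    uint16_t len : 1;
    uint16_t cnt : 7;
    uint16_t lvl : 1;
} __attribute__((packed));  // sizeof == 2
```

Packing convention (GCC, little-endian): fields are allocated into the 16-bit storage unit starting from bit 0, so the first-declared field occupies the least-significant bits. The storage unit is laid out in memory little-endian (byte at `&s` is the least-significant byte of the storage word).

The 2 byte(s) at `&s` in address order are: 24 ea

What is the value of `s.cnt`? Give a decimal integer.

[0]=0x24 [1]=0xea (little-endian) → word 0xea24
state [0+:1] = (word>>0) & 0x1 = 0
rsvd [1+:3] = (word>>1) & 0x7 = 2
ver [4+:3] = (word>>4) & 0x7 = 2
len [7+:1] = (word>>7) & 0x1 = 0
cnt [8+:7] = (word>>8) & 0x7f = 106  ←
lvl [15+:1] = (word>>15) & 0x1 = 1

106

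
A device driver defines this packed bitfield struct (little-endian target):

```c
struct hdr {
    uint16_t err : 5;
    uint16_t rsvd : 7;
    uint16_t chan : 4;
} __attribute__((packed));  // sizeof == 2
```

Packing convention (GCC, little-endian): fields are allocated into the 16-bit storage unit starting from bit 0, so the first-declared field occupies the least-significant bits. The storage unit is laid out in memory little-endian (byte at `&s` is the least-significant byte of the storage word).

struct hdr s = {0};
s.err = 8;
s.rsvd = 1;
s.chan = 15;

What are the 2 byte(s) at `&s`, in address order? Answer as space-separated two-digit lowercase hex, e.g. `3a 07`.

err (5b) val=8 bits=0x8 at bit 0: 0x0008
rsvd (7b) val=1 bits=0x1 at bit 5: 0x0028
chan (4b) val=15 bits=0xf at bit 12: 0xf028
word = 0xf028 → little-endian bytes:
  [0]=0x28  [1]=0xf0

28 f0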